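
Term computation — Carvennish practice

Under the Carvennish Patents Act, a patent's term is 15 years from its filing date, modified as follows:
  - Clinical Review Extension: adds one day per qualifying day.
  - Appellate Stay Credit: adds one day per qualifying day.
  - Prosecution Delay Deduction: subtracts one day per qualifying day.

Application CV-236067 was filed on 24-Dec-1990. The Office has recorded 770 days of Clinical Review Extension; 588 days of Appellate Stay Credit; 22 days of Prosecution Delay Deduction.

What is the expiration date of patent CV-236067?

2009-08-21

Base term: filing date + 15 years → 24 December 2005.
Clinical Review Extension: +770 days → 2 February 2008.
Appellate Stay Credit: +588 days → 12 September 2009.
Prosecution Delay Deduction: −22 days → 21 August 2009.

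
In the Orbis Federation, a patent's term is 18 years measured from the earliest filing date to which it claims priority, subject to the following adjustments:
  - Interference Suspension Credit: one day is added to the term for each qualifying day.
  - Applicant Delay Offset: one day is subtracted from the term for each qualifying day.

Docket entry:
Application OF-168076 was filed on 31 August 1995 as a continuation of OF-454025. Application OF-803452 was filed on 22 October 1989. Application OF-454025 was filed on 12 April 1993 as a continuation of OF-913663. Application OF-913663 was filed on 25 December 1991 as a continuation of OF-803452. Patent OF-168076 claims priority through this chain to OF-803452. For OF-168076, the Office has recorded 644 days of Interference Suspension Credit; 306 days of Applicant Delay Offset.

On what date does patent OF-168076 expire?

September 24, 2008

Earliest priority filing: 22 October 1989.
Base term: 22 October 1989 + 18 years → 22 October 2007.
Interference Suspension Credit: +644 days → 27 July 2009.
Applicant Delay Offset: −306 days → 24 September 2008.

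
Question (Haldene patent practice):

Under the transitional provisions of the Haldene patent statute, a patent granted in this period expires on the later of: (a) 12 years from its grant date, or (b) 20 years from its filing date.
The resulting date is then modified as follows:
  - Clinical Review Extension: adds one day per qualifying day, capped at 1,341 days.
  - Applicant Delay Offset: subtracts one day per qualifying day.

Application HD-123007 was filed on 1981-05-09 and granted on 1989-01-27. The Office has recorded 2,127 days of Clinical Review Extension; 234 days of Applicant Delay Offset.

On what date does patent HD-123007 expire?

(a) grant + 12 years → 27 January 2001.
(b) filing + 20 years → 9 May 2001.
Later of the two: 9 May 2001.
Clinical Review Extension: 2127 days claimed exceeds the 1341-day cap, so +1341 days → 9 January 2005.
Applicant Delay Offset: −234 days → 20 May 2004.

May 20, 2004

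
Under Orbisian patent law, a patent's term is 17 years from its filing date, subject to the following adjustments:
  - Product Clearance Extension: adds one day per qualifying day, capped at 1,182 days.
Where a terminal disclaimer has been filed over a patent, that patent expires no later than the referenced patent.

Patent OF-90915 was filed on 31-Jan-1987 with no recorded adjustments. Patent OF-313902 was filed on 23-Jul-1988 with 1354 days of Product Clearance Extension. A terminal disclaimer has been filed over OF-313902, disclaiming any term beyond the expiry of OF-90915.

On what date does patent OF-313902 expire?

Natural term of OF-313902:
  Base: filing + 17 years → 23 July 2005.
  Product Clearance Extension: 1354 days claimed exceeds the 1182-day cap, so +1182 days → 17 October 2008.
Expiry of referenced patent OF-90915:
  Base: filing + 17 years → 31 January 2004.
Terminal disclaimer: OF-313902 expires on the earlier of 17 October 2008 and 31 January 2004.

2004-01-31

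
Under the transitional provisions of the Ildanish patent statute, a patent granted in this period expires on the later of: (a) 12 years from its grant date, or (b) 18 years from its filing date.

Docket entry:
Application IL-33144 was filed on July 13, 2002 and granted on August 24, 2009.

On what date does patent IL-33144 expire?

(a) grant + 12 years → 24 August 2021.
(b) filing + 18 years → 13 July 2020.
Later of the two: 24 August 2021.

August 24, 2021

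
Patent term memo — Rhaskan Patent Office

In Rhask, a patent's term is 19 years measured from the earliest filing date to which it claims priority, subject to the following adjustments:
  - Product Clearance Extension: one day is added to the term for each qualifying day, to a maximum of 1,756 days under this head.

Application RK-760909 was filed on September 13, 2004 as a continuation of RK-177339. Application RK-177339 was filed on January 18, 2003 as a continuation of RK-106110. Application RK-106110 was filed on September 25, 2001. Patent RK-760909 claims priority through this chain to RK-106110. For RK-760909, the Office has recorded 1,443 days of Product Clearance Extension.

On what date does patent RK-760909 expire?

Earliest priority filing: 25 September 2001.
Base term: 25 September 2001 + 19 years → 25 September 2020.
Product Clearance Extension: 1443 days (within the 1756-day cap) → +1443 days → 7 September 2024.

September 7, 2024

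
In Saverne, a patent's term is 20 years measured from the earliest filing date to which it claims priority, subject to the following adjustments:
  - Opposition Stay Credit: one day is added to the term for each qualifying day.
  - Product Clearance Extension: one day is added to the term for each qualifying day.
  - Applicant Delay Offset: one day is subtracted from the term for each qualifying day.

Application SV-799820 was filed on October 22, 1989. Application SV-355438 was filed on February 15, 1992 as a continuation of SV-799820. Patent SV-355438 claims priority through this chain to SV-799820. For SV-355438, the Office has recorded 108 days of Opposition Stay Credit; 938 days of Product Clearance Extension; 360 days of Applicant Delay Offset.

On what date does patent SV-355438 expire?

Earliest priority filing: 22 October 1989.
Base term: 22 October 1989 + 20 years → 22 October 2009.
Opposition Stay Credit: +108 days → 7 February 2010.
Product Clearance Extension: +938 days → 2 September 2012.
Applicant Delay Offset: −360 days → 8 September 2011.

September 8, 2011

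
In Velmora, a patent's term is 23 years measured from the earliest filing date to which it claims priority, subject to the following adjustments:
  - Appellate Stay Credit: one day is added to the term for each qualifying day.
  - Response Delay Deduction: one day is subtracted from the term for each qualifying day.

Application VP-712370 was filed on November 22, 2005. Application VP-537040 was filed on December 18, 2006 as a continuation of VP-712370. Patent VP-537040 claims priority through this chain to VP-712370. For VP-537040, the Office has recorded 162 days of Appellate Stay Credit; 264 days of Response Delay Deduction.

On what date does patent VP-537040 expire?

Earliest priority filing: 22 November 2005.
Base term: 22 November 2005 + 23 years → 22 November 2028.
Appellate Stay Credit: +162 days → 3 May 2029.
Response Delay Deduction: −264 days → 12 August 2028.

August 12, 2028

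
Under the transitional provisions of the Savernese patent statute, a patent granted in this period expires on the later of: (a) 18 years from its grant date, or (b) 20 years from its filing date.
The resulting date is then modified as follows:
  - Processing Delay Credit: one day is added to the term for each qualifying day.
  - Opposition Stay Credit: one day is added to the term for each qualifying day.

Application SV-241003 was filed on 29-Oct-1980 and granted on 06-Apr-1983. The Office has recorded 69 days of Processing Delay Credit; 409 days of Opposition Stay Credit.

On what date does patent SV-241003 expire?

(a) grant + 18 years → 6 April 2001.
(b) filing + 20 years → 29 October 2000.
Later of the two: 6 April 2001.
Processing Delay Credit: +69 days → 14 June 2001.
Opposition Stay Credit: +409 days → 28 July 2002.

2002-07-28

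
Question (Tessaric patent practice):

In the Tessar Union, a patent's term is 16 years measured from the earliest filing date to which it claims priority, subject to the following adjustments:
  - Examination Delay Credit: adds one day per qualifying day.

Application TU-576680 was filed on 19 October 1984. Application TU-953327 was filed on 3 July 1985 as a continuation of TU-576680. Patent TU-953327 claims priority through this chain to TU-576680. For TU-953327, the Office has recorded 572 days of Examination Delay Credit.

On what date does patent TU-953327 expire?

Earliest priority filing: 19 October 1984.
Base term: 19 October 1984 + 16 years → 19 October 2000.
Examination Delay Credit: +572 days → 14 May 2002.

May 14, 2002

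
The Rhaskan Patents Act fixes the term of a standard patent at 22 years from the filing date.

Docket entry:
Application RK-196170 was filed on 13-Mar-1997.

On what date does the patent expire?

Filing date + 22 years → 13 March 2019.

March 13, 2019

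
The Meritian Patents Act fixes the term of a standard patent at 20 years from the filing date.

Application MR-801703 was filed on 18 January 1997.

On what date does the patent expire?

January 18, 2017

Filing date + 20 years → 18 January 2017.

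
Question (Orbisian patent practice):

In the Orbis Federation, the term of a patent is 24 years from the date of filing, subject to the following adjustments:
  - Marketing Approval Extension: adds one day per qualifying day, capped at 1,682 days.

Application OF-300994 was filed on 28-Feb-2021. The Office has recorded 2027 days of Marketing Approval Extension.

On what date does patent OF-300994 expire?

Base term: filing date + 24 years → 28 February 2045.
Marketing Approval Extension: 2027 days claimed exceeds the 1682-day cap, so +1682 days → 7 October 2049.

2049-10-07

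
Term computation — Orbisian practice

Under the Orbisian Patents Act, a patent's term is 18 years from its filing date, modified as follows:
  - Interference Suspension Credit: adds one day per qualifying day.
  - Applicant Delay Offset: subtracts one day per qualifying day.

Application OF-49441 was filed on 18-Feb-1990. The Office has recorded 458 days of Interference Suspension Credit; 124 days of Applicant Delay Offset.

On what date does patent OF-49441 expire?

Base term: filing date + 18 years → 18 February 2008.
Interference Suspension Credit: +458 days → 21 May 2009.
Applicant Delay Offset: −124 days → 17 January 2009.

January 17, 2009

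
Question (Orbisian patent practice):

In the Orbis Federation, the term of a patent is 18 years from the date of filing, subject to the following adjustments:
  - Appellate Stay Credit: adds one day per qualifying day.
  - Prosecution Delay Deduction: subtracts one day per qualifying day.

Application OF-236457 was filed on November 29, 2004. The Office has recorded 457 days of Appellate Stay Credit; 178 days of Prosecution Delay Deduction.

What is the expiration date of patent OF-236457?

September 4, 2023

Base term: filing date + 18 years → 29 November 2022.
Appellate Stay Credit: +457 days → 29 February 2024.
Prosecution Delay Deduction: −178 days → 4 September 2023.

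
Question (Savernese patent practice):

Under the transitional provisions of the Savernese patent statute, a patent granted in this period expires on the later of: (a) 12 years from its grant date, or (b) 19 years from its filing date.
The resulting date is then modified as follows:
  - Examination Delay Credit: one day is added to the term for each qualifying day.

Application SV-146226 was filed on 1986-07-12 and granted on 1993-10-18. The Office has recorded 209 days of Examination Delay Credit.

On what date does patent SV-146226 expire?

(a) grant + 12 years → 18 October 2005.
(b) filing + 19 years → 12 July 2005.
Later of the two: 18 October 2005.
Examination Delay Credit: +209 days → 15 May 2006.

2006-05-15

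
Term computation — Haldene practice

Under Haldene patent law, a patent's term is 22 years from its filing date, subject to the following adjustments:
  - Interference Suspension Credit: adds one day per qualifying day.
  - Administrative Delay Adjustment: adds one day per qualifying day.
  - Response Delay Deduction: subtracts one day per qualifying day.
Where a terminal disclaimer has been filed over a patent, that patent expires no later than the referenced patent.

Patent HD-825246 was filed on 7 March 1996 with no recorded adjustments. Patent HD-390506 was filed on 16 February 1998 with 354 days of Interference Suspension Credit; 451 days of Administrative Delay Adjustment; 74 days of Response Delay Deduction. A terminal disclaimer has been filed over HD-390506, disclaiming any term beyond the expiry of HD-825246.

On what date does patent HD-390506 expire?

Natural term of HD-390506:
  Base: filing + 22 years → 16 February 2020.
  Interference Suspension Credit: +354 days → 4 February 2021.
  Administrative Delay Adjustment: +451 days → 1 May 2022.
  Response Delay Deduction: −74 days → 16 February 2022.
Expiry of referenced patent HD-825246:
  Base: filing + 22 years → 7 March 2018.
Terminal disclaimer: HD-390506 expires on the earlier of 16 February 2022 and 7 March 2018.

2018-03-07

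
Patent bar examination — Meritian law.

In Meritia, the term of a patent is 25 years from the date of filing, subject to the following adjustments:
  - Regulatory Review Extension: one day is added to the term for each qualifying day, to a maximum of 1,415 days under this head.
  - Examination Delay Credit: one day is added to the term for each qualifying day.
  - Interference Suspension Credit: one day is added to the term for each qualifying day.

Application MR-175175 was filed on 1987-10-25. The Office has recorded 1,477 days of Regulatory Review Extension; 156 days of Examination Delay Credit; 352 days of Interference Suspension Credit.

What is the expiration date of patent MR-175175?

Base term: filing date + 25 years → 25 October 2012.
Regulatory Review Extension: 1477 days claimed exceeds the 1415-day cap, so +1415 days → 9 September 2016.
Examination Delay Credit: +156 days → 12 February 2017.
Interference Suspension Credit: +352 days → 30 January 2018.

2018-01-30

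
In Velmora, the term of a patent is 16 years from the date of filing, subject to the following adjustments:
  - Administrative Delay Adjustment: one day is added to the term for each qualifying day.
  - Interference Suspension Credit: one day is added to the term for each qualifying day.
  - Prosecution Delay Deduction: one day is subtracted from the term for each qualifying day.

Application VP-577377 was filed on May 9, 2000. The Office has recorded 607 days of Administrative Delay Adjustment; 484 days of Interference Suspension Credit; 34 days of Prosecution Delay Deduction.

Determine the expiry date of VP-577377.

Base term: filing date + 16 years → 9 May 2016.
Administrative Delay Adjustment: +607 days → 6 January 2018.
Interference Suspension Credit: +484 days → 5 May 2019.
Prosecution Delay Deduction: −34 days → 1 April 2019.

2019-04-01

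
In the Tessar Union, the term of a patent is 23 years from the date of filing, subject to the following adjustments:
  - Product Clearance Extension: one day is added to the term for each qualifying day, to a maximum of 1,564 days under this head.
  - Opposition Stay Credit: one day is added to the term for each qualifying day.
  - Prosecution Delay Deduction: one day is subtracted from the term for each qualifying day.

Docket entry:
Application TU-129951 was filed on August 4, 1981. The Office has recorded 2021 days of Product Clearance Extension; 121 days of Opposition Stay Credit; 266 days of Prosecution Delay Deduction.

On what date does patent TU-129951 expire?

2008-06-23

Base term: filing date + 23 years → 4 August 2004.
Product Clearance Extension: 2021 days claimed exceeds the 1564-day cap, so +1564 days → 15 November 2008.
Opposition Stay Credit: +121 days → 16 March 2009.
Prosecution Delay Deduction: −266 days → 23 June 2008.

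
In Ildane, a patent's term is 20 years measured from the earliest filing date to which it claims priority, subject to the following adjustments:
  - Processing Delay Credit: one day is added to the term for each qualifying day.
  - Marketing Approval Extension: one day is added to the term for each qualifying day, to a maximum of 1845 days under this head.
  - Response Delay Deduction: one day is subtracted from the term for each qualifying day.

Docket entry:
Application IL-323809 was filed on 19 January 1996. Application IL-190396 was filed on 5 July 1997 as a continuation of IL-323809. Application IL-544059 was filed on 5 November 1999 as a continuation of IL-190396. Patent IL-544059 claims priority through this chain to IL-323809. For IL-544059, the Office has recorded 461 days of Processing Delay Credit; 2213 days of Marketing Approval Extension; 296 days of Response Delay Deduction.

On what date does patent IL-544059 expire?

Earliest priority filing: 19 January 1996.
Base term: 19 January 1996 + 20 years → 19 January 2016.
Processing Delay Credit: +461 days → 24 April 2017.
Marketing Approval Extension: 2213 days claimed exceeds the 1845-day cap, so +1845 days → 13 May 2022.
Response Delay Deduction: −296 days → 21 July 2021.

July 21, 2021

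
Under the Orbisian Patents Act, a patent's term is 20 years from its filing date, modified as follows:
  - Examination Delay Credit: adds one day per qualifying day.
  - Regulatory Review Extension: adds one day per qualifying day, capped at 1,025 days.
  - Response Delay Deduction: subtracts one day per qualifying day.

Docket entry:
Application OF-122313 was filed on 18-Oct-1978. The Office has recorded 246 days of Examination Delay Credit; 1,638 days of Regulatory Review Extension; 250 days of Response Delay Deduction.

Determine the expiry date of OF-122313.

Base term: filing date + 20 years → 18 October 1998.
Examination Delay Credit: +246 days → 21 June 1999.
Regulatory Review Extension: 1638 days claimed exceeds the 1025-day cap, so +1025 days → 11 April 2002.
Response Delay Deduction: −250 days → 4 August 2001.

2001-08-04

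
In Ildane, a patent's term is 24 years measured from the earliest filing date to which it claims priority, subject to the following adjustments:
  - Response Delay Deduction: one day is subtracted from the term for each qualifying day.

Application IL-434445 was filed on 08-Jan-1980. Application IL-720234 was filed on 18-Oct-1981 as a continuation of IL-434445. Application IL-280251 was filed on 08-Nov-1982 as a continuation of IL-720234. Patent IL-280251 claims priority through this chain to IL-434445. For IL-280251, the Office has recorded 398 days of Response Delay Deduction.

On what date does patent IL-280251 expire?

December 6, 2002

Earliest priority filing: 8 January 1980.
Base term: 8 January 1980 + 24 years → 8 January 2004.
Response Delay Deduction: −398 days → 6 December 2002.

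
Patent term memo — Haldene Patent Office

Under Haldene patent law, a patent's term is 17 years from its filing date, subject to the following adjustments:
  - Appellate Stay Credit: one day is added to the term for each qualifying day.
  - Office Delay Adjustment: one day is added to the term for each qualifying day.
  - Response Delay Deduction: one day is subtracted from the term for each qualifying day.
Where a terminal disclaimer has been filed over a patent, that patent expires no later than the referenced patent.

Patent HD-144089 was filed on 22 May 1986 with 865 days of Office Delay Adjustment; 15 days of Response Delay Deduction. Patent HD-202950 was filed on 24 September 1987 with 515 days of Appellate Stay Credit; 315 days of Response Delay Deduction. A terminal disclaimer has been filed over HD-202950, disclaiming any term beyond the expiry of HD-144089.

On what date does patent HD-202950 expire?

2005-04-12

Natural term of HD-202950:
  Base: filing + 17 years → 24 September 2004.
  Appellate Stay Credit: +515 days → 21 February 2006.
  Response Delay Deduction: −315 days → 12 April 2005.
Expiry of referenced patent HD-144089:
  Base: filing + 17 years → 22 May 2003.
  Office Delay Adjustment: +865 days → 3 October 2005.
  Response Delay Deduction: −15 days → 18 September 2005.
Terminal disclaimer: HD-202950 expires on the earlier of 12 April 2005 and 18 September 2005.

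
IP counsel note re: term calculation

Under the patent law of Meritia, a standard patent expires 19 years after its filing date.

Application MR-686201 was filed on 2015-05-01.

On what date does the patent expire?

2034-05-01

Filing date + 19 years → 1 May 2034.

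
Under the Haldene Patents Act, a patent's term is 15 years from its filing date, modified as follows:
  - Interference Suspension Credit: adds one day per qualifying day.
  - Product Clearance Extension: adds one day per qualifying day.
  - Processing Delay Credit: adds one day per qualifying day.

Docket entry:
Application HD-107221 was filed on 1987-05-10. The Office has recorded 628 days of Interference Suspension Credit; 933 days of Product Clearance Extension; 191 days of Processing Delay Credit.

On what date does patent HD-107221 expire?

2007-02-25

Base term: filing date + 15 years → 10 May 2002.
Interference Suspension Credit: +628 days → 28 January 2004.
Product Clearance Extension: +933 days → 18 August 2006.
Processing Delay Credit: +191 days → 25 February 2007.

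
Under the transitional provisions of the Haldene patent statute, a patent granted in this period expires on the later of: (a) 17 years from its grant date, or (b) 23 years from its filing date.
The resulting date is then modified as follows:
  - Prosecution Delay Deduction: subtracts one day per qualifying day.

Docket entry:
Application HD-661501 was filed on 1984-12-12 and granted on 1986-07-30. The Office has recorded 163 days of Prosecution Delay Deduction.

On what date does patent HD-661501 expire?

(a) grant + 17 years → 30 July 2003.
(b) filing + 23 years → 12 December 2007.
Later of the two: 12 December 2007.
Prosecution Delay Deduction: −163 days → 2 July 2007.

2007-07-02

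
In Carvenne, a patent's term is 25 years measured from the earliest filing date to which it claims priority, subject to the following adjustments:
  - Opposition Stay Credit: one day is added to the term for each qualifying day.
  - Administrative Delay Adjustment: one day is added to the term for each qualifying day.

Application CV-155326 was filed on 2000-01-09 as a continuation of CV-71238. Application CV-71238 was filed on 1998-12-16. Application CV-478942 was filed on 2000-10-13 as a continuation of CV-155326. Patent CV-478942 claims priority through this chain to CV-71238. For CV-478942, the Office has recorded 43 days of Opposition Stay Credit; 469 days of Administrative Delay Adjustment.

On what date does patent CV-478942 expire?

Earliest priority filing: 16 December 1998.
Base term: 16 December 1998 + 25 years → 16 December 2023.
Opposition Stay Credit: +43 days → 28 January 2024.
Administrative Delay Adjustment: +469 days → 11 May 2025.

2025-05-11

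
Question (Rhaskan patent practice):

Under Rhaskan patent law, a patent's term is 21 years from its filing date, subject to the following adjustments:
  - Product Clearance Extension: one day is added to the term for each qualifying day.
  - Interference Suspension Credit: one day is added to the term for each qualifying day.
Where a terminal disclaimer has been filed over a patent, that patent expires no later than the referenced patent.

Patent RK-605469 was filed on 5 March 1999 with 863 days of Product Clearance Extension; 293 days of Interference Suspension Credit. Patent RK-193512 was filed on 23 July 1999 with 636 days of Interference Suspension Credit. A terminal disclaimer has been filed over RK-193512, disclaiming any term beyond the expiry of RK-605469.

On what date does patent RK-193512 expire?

Natural term of RK-193512:
  Base: filing + 21 years → 23 July 2020.
  Interference Suspension Credit: +636 days → 20 April 2022.
Expiry of referenced patent RK-605469:
  Base: filing + 21 years → 5 March 2020.
  Product Clearance Extension: +863 days → 16 July 2022.
  Interference Suspension Credit: +293 days → 5 May 2023.
Terminal disclaimer: RK-193512 expires on the earlier of 20 April 2022 and 5 May 2023.

2022-04-20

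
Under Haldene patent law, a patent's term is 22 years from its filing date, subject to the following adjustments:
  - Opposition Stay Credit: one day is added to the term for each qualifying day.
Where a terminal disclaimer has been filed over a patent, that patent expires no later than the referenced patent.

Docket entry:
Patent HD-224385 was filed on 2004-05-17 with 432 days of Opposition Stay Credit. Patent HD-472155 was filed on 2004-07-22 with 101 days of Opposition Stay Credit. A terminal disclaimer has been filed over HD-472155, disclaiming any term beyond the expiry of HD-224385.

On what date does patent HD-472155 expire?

Natural term of HD-472155:
  Base: filing + 22 years → 22 July 2026.
  Opposition Stay Credit: +101 days → 31 October 2026.
Expiry of referenced patent HD-224385:
  Base: filing + 22 years → 17 May 2026.
  Opposition Stay Credit: +432 days → 23 July 2027.
Terminal disclaimer: HD-472155 expires on the earlier of 31 October 2026 and 23 July 2027.

October 31, 2026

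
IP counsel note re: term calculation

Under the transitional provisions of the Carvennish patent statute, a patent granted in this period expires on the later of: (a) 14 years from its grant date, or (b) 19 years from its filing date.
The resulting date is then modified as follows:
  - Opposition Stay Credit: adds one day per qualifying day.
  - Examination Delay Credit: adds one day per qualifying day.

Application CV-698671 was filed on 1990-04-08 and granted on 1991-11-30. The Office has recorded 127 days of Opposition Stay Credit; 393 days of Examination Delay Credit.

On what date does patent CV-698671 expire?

(a) grant + 14 years → 30 November 2005.
(b) filing + 19 years → 8 April 2009.
Later of the two: 8 April 2009.
Opposition Stay Credit: +127 days → 13 August 2009.
Examination Delay Credit: +393 days → 10 September 2010.

2010-09-10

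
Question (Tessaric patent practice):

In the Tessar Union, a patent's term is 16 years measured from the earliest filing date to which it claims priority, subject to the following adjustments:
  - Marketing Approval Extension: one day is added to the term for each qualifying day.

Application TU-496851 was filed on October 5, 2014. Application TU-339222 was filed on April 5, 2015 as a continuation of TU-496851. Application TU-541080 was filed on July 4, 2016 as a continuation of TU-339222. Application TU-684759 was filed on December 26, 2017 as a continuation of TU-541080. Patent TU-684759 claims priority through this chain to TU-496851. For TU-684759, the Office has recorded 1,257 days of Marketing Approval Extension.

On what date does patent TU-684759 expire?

Earliest priority filing: 5 October 2014.
Base term: 5 October 2014 + 16 years → 5 October 2030.
Marketing Approval Extension: +1257 days → 15 March 2034.

2034-03-15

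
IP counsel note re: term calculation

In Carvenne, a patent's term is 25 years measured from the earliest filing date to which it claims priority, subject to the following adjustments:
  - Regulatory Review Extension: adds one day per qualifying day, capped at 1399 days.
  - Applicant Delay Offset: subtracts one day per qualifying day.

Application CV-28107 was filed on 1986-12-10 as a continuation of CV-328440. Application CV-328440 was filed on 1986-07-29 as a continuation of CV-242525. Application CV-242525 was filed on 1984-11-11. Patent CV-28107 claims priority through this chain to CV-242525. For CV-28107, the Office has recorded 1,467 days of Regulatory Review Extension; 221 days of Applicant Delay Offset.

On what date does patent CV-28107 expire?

Earliest priority filing: 11 November 1984.
Base term: 11 November 1984 + 25 years → 11 November 2009.
Regulatory Review Extension: 1467 days claimed exceeds the 1399-day cap, so +1399 days → 10 September 2013.
Applicant Delay Offset: −221 days → 1 February 2013.

2013-02-01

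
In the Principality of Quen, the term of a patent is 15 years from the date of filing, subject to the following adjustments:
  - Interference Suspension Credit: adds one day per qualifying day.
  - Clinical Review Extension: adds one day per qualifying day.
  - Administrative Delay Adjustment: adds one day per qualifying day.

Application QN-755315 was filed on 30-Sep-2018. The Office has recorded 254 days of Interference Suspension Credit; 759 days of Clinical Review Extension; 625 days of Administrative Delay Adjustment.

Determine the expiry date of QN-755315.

Base term: filing date + 15 years → 30 September 2033.
Interference Suspension Credit: +254 days → 11 June 2034.
Clinical Review Extension: +759 days → 9 July 2036.
Administrative Delay Adjustment: +625 days → 26 March 2038.

March 26, 2038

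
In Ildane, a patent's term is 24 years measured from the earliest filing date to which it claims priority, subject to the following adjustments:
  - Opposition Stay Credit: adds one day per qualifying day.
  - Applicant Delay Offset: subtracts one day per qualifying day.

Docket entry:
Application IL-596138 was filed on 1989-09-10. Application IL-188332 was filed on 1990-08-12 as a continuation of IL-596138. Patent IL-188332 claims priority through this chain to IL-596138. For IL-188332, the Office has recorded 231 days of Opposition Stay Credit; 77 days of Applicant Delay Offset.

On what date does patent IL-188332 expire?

2014-02-11

Earliest priority filing: 10 September 1989.
Base term: 10 September 1989 + 24 years → 10 September 2013.
Opposition Stay Credit: +231 days → 29 April 2014.
Applicant Delay Offset: −77 days → 11 February 2014.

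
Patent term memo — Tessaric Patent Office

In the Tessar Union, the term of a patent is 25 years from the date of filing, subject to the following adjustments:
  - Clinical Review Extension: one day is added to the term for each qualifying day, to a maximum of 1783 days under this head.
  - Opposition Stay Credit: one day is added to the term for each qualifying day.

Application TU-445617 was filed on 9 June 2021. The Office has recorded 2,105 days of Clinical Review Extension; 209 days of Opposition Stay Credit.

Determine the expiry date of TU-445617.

Base term: filing date + 25 years → 9 June 2046.
Clinical Review Extension: 2105 days claimed exceeds the 1783-day cap, so +1783 days → 27 April 2051.
Opposition Stay Credit: +209 days → 22 November 2051.

November 22, 2051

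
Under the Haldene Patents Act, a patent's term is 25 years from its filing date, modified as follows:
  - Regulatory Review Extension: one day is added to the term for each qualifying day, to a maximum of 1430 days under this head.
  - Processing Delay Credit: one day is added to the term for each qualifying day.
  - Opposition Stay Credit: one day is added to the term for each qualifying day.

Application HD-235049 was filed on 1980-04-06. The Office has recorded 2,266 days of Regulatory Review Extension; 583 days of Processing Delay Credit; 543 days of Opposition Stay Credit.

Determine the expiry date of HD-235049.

2012-04-05

Base term: filing date + 25 years → 6 April 2005.
Regulatory Review Extension: 2266 days claimed exceeds the 1430-day cap, so +1430 days → 6 March 2009.
Processing Delay Credit: +583 days → 10 October 2010.
Opposition Stay Credit: +543 days → 5 April 2012.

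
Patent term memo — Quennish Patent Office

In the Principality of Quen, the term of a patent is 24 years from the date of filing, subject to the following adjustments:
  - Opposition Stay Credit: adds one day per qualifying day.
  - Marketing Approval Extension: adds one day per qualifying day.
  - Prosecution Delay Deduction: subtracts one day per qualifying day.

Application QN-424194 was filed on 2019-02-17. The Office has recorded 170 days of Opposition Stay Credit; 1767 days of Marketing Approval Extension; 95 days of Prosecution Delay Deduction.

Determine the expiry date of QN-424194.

March 4, 2048

Base term: filing date + 24 years → 17 February 2043.
Opposition Stay Credit: +170 days → 6 August 2043.
Marketing Approval Extension: +1767 days → 7 June 2048.
Prosecution Delay Deduction: −95 days → 4 March 2048.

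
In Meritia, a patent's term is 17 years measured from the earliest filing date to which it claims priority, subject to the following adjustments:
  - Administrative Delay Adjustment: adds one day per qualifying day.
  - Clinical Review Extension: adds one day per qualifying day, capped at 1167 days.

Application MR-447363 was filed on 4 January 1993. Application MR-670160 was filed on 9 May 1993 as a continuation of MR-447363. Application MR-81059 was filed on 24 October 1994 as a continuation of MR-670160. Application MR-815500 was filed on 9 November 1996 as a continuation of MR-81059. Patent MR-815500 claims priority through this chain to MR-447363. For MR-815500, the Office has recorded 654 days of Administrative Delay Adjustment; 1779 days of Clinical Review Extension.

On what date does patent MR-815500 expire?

December 30, 2014

Earliest priority filing: 4 January 1993.
Base term: 4 January 1993 + 17 years → 4 January 2010.
Administrative Delay Adjustment: +654 days → 20 October 2011.
Clinical Review Extension: 1779 days claimed exceeds the 1167-day cap, so +1167 days → 30 December 2014.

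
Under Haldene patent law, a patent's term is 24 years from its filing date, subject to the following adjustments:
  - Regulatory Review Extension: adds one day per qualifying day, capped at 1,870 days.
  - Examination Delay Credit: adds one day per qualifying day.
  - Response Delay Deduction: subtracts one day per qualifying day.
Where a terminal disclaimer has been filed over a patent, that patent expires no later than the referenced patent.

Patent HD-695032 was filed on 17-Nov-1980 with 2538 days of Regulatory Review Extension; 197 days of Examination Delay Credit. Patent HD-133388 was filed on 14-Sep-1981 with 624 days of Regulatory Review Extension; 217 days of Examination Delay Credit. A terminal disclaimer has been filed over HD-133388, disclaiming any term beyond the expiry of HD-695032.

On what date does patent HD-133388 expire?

2008-01-03

Natural term of HD-133388:
  Base: filing + 24 years → 14 September 2005.
  Regulatory Review Extension: 624 days (within the 1870-day cap) → +624 days → 31 May 2007.
  Examination Delay Credit: +217 days → 3 January 2008.
Expiry of referenced patent HD-695032:
  Base: filing + 24 years → 17 November 2004.
  Regulatory Review Extension: 2538 days claimed exceeds the 1870-day cap, so +1870 days → 31 December 2009.
  Examination Delay Credit: +197 days → 16 July 2010.
Terminal disclaimer: HD-133388 expires on the earlier of 3 January 2008 and 16 July 2010.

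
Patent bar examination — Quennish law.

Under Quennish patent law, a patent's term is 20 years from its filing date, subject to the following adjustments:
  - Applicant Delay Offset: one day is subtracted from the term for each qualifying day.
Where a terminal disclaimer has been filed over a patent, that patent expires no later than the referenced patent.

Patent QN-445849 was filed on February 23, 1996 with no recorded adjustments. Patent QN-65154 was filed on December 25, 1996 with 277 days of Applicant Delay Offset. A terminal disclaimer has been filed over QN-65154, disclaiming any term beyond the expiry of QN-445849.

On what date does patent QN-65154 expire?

Natural term of QN-65154:
  Base: filing + 20 years → 25 December 2016.
  Applicant Delay Offset: −277 days → 23 March 2016.
Expiry of referenced patent QN-445849:
  Base: filing + 20 years → 23 February 2016.
Terminal disclaimer: QN-65154 expires on the earlier of 23 March 2016 and 23 February 2016.

February 23, 2016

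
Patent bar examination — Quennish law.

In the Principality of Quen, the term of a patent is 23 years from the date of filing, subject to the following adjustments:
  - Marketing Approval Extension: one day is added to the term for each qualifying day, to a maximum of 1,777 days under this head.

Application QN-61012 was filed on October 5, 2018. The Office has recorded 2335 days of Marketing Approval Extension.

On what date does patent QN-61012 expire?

Base term: filing date + 23 years → 5 October 2041.
Marketing Approval Extension: 2335 days claimed exceeds the 1777-day cap, so +1777 days → 17 August 2046.

August 17, 2046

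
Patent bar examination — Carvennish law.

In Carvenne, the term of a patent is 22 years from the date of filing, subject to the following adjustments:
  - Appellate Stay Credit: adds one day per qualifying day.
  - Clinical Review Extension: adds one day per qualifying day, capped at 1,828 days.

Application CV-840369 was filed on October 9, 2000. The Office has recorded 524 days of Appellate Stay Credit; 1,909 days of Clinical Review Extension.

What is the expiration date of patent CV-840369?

Base term: filing date + 22 years → 9 October 2022.
Appellate Stay Credit: +524 days → 16 March 2024.
Clinical Review Extension: 1909 days claimed exceeds the 1828-day cap, so +1828 days → 18 March 2029.

March 18, 2029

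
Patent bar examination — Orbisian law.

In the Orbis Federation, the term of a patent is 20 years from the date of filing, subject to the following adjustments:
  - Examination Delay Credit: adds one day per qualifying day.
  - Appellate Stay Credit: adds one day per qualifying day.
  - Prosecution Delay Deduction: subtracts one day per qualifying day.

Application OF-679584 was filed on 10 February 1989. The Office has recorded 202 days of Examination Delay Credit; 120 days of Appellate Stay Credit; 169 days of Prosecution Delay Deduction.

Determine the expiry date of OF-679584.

Base term: filing date + 20 years → 10 February 2009.
Examination Delay Credit: +202 days → 31 August 2009.
Appellate Stay Credit: +120 days → 29 December 2009.
Prosecution Delay Deduction: −169 days → 13 July 2009.

July 13, 2009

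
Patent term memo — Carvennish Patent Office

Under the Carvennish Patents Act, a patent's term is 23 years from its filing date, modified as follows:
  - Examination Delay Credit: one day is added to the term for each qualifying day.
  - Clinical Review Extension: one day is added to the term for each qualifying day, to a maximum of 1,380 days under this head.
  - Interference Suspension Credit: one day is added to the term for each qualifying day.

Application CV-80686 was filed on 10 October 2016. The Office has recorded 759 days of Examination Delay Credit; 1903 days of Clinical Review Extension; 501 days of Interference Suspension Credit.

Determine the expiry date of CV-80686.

Base term: filing date + 23 years → 10 October 2039.
Examination Delay Credit: +759 days → 7 November 2041.
Clinical Review Extension: 1903 days claimed exceeds the 1380-day cap, so +1380 days → 18 August 2045.
Interference Suspension Credit: +501 days → 1 January 2047.

2047-01-01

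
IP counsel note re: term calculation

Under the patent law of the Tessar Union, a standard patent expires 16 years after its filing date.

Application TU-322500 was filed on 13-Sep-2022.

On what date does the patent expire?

2038-09-13

Filing date + 16 years → 13 September 2038.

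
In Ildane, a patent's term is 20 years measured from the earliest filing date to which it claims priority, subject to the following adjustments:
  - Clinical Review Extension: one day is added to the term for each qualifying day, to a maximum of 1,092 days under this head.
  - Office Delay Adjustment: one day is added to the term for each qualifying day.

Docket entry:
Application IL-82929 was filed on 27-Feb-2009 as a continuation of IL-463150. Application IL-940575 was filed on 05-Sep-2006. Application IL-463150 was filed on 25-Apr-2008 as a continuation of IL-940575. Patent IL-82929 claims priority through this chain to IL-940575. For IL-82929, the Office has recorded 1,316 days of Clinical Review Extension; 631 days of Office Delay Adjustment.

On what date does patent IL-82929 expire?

May 25, 2031

Earliest priority filing: 5 September 2006.
Base term: 5 September 2006 + 20 years → 5 September 2026.
Clinical Review Extension: 1316 days claimed exceeds the 1092-day cap, so +1092 days → 1 September 2029.
Office Delay Adjustment: +631 days → 25 May 2031.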